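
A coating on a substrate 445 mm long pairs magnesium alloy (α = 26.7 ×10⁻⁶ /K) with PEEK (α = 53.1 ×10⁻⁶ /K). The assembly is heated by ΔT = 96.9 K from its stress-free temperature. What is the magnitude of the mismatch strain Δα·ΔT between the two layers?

2.56×10⁻³

Δα = |26.7 − 53.1|×10⁻⁶/K = 26.4×10⁻⁶/K.
Mismatch strain = Δα·ΔT = 26.4×10⁻⁶ × 96.9 = 2.56×10⁻³.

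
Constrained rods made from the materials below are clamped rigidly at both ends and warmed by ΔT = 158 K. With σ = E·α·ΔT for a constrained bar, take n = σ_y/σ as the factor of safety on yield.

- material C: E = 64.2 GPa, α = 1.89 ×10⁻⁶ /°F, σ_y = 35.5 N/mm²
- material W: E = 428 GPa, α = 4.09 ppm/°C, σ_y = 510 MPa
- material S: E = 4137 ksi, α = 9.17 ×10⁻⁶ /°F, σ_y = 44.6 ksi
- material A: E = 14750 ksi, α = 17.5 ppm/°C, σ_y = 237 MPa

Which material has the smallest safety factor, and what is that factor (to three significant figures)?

Converting E to GPa, α to ×10⁻⁶/K, σ_y to MPa, then σ and n for each:
  material C: E = 64.20, α = 3.40, σ_y = 35.50 → σ = 34.5 MPa, n = 1.03
  material W: E = 428.0, α = 4.09, σ_y = 510.0 → σ = 277 MPa, n = 1.84
  material S: E = 28.52, α = 16.5, σ_y = 307.5 → σ = 74.4 MPa, n = 4.13
  material A: E = 101.7, α = 17.5, σ_y = 237.0 → σ = 281 MPa, n = 0.843
The minimum is material A at n = 0.843.

material A, n = 0.843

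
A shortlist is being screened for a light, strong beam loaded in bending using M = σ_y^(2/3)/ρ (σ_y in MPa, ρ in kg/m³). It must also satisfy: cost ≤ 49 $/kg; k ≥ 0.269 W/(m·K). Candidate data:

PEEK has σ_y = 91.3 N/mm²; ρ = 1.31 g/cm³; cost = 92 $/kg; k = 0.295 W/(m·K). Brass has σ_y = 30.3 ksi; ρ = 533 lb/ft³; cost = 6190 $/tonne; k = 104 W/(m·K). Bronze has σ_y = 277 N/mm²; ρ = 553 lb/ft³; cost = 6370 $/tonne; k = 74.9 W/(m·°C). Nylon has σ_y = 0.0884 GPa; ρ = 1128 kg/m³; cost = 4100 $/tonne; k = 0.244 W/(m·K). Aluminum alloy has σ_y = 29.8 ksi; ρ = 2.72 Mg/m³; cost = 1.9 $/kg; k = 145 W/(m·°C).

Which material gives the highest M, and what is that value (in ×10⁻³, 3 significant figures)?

aluminum alloy, M = 12.8×10⁻³

Screen on constraints: cost ≤ 49 $/kg; k ≥ 0.269 W/(m·K). Survivors: brass, bronze, aluminum alloy.
Putting every candidate on a common basis:
  brass: σ_y = 208.9 MPa, ρ = 8538 kg/m³
  bronze: σ_y = 277.0 MPa, ρ = 8858 kg/m³
  aluminum alloy: σ_y = 205.5 MPa, ρ = 2720 kg/m³
  aluminum alloy: M = 12.8×10⁻³
  bronze: M = 4.80×10⁻³
  brass: M = 4.12×10⁻³
The maximum is for aluminum alloy.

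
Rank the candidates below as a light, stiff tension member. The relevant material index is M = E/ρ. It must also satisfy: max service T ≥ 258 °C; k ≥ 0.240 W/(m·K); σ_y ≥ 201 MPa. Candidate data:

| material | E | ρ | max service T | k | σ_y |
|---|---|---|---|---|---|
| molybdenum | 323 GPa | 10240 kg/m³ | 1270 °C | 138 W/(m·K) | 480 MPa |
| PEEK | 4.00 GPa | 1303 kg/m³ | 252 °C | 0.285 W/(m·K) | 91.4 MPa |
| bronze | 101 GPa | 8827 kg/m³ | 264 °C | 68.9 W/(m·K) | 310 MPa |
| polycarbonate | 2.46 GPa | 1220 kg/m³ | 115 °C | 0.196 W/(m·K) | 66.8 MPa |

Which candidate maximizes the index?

Screen on constraints: max service T ≥ 258 °C; k ≥ 0.240 W/(m·K); σ_y ≥ 201 MPa. Survivors: molybdenum, bronze.
Evaluate M for each candidate:
  molybdenum: M = 31.5 MN·m/kg
  bronze: M = 11.4 MN·m/kg
The maximum is for molybdenum.

molybdenum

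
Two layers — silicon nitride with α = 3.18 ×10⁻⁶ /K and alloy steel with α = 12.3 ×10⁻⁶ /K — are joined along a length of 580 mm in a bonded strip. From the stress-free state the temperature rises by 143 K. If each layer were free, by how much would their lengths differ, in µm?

756 µm

Δα = |3.18 − 12.3|×10⁻⁶/K = 9.12×10⁻⁶/K.
ΔL_mismatch = Δα·L·ΔT = 9.12×10⁻⁶ × 580.0 mm × 143.0 K = 756 µm.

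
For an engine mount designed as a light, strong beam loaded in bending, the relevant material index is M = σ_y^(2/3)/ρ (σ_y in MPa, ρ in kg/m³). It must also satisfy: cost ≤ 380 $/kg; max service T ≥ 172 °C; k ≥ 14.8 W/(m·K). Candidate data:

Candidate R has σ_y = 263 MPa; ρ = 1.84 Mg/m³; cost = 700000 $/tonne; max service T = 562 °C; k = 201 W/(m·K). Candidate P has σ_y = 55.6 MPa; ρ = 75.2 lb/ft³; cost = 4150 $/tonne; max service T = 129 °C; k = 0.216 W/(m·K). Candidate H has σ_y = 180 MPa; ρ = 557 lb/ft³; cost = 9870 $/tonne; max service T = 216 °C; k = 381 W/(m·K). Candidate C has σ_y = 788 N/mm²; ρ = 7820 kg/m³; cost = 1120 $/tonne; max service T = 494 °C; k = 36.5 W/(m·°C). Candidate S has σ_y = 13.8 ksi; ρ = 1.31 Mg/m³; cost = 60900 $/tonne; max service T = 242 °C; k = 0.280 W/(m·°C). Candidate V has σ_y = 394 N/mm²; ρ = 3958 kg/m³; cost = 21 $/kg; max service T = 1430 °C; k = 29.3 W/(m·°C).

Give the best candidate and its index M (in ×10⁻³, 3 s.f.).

candidate V, M = 13.6×10⁻³

Screen on constraints: cost ≤ 380 $/kg; max service T ≥ 172 °C; k ≥ 14.8 W/(m·K). Survivors: candidate H, candidate C, candidate V.
Putting every candidate on a common basis:
  candidate H: σ_y = 180.0 MPa, ρ = 8922 kg/m³
  candidate C: σ_y = 788.0 MPa, ρ = 7820 kg/m³
  candidate V: σ_y = 394.0 MPa, ρ = 3958 kg/m³
  candidate V: M = 13.6×10⁻³
  candidate C: M = 10.9×10⁻³
  candidate H: M = 3.57×10⁻³
Candidate V has the largest M.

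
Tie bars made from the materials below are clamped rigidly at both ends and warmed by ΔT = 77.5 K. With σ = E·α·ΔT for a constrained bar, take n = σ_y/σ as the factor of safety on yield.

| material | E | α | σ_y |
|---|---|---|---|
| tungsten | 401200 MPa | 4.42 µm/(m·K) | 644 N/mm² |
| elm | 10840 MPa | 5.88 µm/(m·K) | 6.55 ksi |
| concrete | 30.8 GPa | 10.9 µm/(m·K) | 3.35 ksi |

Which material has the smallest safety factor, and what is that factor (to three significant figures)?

concrete, n = 0.888

Converting E to GPa, α to ×10⁻⁶/K, σ_y to MPa, then σ and n for each:
  tungsten: E = 401.2, α = 4.42, σ_y = 644.0 → σ = 137 MPa, n = 4.69
  elm: E = 10.84, α = 5.88, σ_y = 45.16 → σ = 4.94 MPa, n = 9.14
  concrete: E = 30.80, α = 10.9, σ_y = 23.10 → σ = 26.0 MPa, n = 0.888
The minimum is concrete at n = 0.888.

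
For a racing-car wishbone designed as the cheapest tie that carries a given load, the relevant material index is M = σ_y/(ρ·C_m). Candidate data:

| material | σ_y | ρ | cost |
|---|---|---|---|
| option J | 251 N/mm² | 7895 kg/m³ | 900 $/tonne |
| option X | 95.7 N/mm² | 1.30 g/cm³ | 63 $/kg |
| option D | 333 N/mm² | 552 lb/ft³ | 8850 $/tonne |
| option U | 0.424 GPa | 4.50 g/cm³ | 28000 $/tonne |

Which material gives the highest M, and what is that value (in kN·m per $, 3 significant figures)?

option J, M = 35.3 kN·m per $

After converting to SI:
  option J: σ_y = 251.0 MPa, ρ = 7895 kg/m³, cost = 0.9000 $/kg
  option X: σ_y = 95.70 MPa, ρ = 1300 kg/m³, cost = 63.00 $/kg
  option D: σ_y = 333.0 MPa, ρ = 8842 kg/m³, cost = 8.850 $/kg
  option U: σ_y = 424.0 MPa, ρ = 4500 kg/m³, cost = 28.00 $/kg
  option J: M = 35.3 kN·m per $
  option D: M = 4.26 kN·m per $
  option U: M = 3.37 kN·m per $
  option X: M = 1.17 kN·m per $
Highest index: option J.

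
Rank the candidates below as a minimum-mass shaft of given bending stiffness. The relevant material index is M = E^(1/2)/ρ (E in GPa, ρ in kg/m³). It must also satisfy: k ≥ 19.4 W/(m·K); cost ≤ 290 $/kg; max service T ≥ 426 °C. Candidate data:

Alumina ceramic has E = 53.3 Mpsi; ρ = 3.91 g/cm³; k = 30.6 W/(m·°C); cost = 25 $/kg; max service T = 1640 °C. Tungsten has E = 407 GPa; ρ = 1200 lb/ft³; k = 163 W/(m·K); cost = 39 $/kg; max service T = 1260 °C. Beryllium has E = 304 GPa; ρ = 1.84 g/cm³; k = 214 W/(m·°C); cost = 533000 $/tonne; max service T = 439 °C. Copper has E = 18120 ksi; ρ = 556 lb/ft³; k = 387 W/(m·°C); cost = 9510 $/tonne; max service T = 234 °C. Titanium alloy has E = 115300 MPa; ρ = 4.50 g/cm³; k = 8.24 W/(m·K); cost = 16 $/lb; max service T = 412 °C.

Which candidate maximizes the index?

alumina ceramic

Screen on constraints: k ≥ 19.4 W/(m·K); cost ≤ 290 $/kg; max service T ≥ 426 °C. Survivors: alumina ceramic, tungsten.
Convert each candidate to consistent units, then evaluate M:
  alumina ceramic: E = 367.5 GPa, ρ = 3910 kg/m³
  tungsten: E = 407.0 GPa, ρ = 19220 kg/m³
  alumina ceramic: M = 4.90×10⁻³
  tungsten: M = 1.05×10⁻³
The maximum is for alumina ceramic.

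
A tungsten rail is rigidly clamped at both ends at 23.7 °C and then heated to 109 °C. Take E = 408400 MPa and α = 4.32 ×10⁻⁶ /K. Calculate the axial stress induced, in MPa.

150 MPa

E = 408400 MPa = 408.4 GPa.
ΔT = 85.30 K. Constrained thermal stress σ = E·α·ΔT = 408.4×10³ MPa × 4.32×10⁻⁶ × 85.30 = 150 MPa (compressive).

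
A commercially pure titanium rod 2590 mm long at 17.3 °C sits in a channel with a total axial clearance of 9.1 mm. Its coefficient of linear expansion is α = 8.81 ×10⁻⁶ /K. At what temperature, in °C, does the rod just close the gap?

416 °C

α·L₀·ΔT = 9.1 mm ⇒ ΔT = 9.1 / (8.81×10⁻⁶ × 2590.0) = 398.8 K.
T = 17.3 + 398.8 = 416.1 °C.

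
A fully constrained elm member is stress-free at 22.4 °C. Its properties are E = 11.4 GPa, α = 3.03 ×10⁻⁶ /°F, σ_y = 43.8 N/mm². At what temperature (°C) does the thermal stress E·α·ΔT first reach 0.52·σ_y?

389 °C

α = 3.03×10⁻⁶/°F × 9/5 = 5.45×10⁻⁶/K.
σ_y = 43.8 N/mm² = 43.80 MPa.
E·α·ΔT = 22.78 MPa ⇒ ΔT = 22.78 / (11.40×10³ × 5.45×10⁻⁶) = 366.3 K.
T = 22.4 + 366.3 = 388.7 °C.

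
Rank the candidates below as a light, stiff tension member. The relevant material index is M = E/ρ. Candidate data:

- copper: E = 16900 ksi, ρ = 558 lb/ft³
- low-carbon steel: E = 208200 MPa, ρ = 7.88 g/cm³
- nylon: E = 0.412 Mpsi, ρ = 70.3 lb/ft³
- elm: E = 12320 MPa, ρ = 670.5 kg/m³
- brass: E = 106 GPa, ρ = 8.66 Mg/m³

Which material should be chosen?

After converting to SI:
  copper: E = 116.5 GPa, ρ = 8938 kg/m³
  low-carbon steel: E = 208.2 GPa, ρ = 7880 kg/m³
  nylon: E = 2.841 GPa, ρ = 1126 kg/m³
  elm: E = 12.32 GPa, ρ = 670.5 kg/m³
  brass: E = 106.0 GPa, ρ = 8660 kg/m³
  low-carbon steel: M = 26.4 MN·m/kg
  elm: M = 18.4 MN·m/kg
  copper: M = 13.0 MN·m/kg
  brass: M = 12.2 MN·m/kg
  nylon: M = 2.52 MN·m/kg
Highest index: low-carbon steel.

low-carbon steel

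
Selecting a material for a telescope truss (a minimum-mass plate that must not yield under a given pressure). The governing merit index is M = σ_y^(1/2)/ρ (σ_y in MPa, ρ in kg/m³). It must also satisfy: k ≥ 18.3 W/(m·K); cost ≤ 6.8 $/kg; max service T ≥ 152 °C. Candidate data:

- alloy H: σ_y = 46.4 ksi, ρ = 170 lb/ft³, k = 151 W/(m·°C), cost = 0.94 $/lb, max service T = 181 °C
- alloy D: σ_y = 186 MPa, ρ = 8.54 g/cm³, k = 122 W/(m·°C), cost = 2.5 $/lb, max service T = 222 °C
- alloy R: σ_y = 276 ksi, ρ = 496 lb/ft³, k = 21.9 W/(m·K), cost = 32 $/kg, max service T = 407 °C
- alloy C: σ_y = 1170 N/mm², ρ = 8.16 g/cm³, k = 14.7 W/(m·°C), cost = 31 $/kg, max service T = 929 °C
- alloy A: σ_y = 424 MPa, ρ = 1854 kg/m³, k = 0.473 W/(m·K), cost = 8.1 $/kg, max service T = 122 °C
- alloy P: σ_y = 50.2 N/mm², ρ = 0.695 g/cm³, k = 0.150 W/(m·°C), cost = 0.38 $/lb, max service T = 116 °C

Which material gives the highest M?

alloy H

Screen on constraints: k ≥ 18.3 W/(m·K); cost ≤ 6.8 $/kg; max service T ≥ 152 °C. Survivors: alloy H, alloy D.
Convert each candidate to consistent units, then evaluate M:
  alloy H: σ_y = 319.9 MPa, ρ = 2723 kg/m³
  alloy D: σ_y = 186.0 MPa, ρ = 8540 kg/m³
  alloy H: M = 6.57×10⁻³
  alloy D: M = 1.60×10⁻³
The maximum is for alloy H.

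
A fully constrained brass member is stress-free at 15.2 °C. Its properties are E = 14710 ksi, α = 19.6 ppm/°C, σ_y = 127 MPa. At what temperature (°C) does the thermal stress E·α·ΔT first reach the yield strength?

79.1 °C

E = 14710 ksi = 101.4 GPa.
E·α·ΔT = 127.0 MPa ⇒ ΔT = 127.0 / (101.4×10³ × 19.6×10⁻⁶) = 63.89 K.
T = 15.2 + 63.89 = 79.09 °C.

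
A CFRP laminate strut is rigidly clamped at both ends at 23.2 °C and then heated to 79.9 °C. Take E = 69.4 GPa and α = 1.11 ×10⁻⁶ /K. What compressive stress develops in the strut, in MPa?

4.37 MPa

ΔT = 56.70 K. Constrained thermal stress σ = E·α·ΔT = 69.40×10³ MPa × 1.11×10⁻⁶ × 56.70 = 4.37 MPa (compressive).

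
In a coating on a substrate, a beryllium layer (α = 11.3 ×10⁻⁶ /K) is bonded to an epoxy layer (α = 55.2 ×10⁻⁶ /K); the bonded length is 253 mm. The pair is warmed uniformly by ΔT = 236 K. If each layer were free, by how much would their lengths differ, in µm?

2620 µm

Δα = |11.3 − 55.2|×10⁻⁶/K = 43.9×10⁻⁶/K.
ΔL_mismatch = Δα·L·ΔT = 43.9×10⁻⁶ × 253.0 mm × 236.0 K = 2620 µm.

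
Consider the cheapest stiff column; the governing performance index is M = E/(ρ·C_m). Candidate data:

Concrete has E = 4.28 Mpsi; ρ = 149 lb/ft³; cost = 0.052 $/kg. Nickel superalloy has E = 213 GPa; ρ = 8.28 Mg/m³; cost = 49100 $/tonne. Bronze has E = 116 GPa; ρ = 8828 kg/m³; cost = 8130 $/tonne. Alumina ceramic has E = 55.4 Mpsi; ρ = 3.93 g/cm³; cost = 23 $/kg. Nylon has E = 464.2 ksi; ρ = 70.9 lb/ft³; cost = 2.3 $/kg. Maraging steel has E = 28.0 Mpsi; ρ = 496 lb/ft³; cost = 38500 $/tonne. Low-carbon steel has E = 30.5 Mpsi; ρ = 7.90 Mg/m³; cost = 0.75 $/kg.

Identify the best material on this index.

In SI units:
  concrete: E = 29.51 GPa, ρ = 2387 kg/m³, cost = 0.05200 $/kg
  nickel superalloy: E = 213.0 GPa, ρ = 8280 kg/m³, cost = 49.10 $/kg
  bronze: E = 116.0 GPa, ρ = 8828 kg/m³, cost = 8.130 $/kg
  alumina ceramic: E = 382.0 GPa, ρ = 3930 kg/m³, cost = 23.00 $/kg
  nylon: E = 3.201 GPa, ρ = 1136 kg/m³, cost = 2.300 $/kg
  maraging steel: E = 193.1 GPa, ρ = 7945 kg/m³, cost = 38.50 $/kg
  low-carbon steel: E = 210.3 GPa, ρ = 7900 kg/m³, cost = 0.7500 $/kg
  concrete: M = 238 MN·m per $
  low-carbon steel: M = 35.5 MN·m per $
  alumina ceramic: M = 4.23 MN·m per $
  bronze: M = 1.62 MN·m per $
  nylon: M = 1.23 MN·m per $
  maraging steel: M = 0.631 MN·m per $
  nickel superalloy: M = 0.524 MN·m per $
Concrete ranks first.

concrete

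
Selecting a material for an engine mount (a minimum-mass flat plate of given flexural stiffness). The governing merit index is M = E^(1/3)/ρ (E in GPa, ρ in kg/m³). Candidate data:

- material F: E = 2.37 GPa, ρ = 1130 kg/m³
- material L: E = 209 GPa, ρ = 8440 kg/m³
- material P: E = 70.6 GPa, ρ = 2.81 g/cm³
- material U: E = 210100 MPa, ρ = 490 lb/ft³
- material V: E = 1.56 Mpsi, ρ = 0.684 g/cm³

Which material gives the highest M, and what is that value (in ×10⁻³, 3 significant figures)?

Convert each candidate to consistent units, then evaluate M:
  material F: E = 2.370 GPa, ρ = 1130 kg/m³
  material L: E = 209.0 GPa, ρ = 8440 kg/m³
  material P: E = 70.60 GPa, ρ = 2810 kg/m³
  material U: E = 210.1 GPa, ρ = 7849 kg/m³
  material V: E = 10.76 GPa, ρ = 684.0 kg/m³
  material V: M = 3.23×10⁻³
  material P: M = 1.47×10⁻³
  material F: M = 1.18×10⁻³
  material U: M = 0.757×10⁻³
  material L: M = 0.703×10⁻³
Highest index: material V.

material V, M = 3.23×10⁻³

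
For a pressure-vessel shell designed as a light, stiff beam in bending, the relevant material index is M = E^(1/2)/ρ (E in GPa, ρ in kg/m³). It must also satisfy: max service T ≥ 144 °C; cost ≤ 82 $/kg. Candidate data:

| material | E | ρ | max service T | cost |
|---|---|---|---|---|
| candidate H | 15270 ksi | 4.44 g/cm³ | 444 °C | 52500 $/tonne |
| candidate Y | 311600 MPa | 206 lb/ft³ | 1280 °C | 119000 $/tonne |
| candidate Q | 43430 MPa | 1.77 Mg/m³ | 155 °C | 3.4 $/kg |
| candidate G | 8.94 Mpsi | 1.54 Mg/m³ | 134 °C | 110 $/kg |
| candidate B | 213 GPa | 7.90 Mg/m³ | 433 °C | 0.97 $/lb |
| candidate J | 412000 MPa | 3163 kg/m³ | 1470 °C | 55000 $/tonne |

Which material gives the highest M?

Screen on constraints: max service T ≥ 144 °C; cost ≤ 82 $/kg. Survivors: candidate H, candidate Q, candidate B, candidate J.
Putting every candidate on a common basis:
  candidate H: E = 105.3 GPa, ρ = 4440 kg/m³
  candidate Q: E = 43.43 GPa, ρ = 1770 kg/m³
  candidate B: E = 213.0 GPa, ρ = 7900 kg/m³
  candidate J: E = 412.0 GPa, ρ = 3163 kg/m³
  candidate J: M = 6.42×10⁻³
  candidate Q: M = 3.72×10⁻³
  candidate H: M = 2.31×10⁻³
  candidate B: M = 1.85×10⁻³
Candidate J has the largest M.

candidate J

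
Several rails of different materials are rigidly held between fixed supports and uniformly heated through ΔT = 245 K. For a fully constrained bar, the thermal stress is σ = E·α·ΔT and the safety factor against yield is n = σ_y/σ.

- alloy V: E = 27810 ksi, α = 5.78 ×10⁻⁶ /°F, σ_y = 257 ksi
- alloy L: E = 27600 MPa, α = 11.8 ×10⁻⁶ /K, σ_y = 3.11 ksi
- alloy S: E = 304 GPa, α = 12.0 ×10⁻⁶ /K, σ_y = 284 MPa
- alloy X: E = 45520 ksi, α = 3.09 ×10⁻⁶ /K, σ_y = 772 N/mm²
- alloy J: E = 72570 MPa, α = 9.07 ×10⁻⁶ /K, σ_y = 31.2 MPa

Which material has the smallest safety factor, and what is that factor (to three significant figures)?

Converting E to GPa, α to ×10⁻⁶/K, σ_y to MPa, then σ and n for each:
  alloy V: E = 191.7, α = 10.4, σ_y = 1772 → σ = 489 MPa, n = 3.63
  alloy L: E = 27.60, α = 11.8, σ_y = 21.44 → σ = 79.8 MPa, n = 0.269
  alloy S: E = 304.0, α = 12.0, σ_y = 284.0 → σ = 894 MPa, n = 0.318
  alloy X: E = 313.8, α = 3.09, σ_y = 772.0 → σ = 238 MPa, n = 3.25
  alloy J: E = 72.57, α = 9.07, σ_y = 31.20 → σ = 161 MPa, n = 0.193
Alloy J has the lowest safety factor, n = 0.193.

alloy J, n = 0.193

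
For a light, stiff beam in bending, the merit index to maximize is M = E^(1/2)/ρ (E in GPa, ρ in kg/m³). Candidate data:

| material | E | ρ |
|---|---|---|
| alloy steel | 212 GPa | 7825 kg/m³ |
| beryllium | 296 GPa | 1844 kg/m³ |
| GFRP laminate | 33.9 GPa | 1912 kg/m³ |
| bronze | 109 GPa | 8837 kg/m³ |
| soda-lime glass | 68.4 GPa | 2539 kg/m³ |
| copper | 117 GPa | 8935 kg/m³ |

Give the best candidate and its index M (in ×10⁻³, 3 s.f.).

Evaluate M for each candidate:
  beryllium: M = 9.33×10⁻³
  soda-lime glass: M = 3.26×10⁻³
  GFRP laminate: M = 3.05×10⁻³
  alloy steel: M = 1.86×10⁻³
  copper: M = 1.21×10⁻³
  bronze: M = 1.18×10⁻³
Highest index: beryllium.

beryllium, M = 9.33×10⁻³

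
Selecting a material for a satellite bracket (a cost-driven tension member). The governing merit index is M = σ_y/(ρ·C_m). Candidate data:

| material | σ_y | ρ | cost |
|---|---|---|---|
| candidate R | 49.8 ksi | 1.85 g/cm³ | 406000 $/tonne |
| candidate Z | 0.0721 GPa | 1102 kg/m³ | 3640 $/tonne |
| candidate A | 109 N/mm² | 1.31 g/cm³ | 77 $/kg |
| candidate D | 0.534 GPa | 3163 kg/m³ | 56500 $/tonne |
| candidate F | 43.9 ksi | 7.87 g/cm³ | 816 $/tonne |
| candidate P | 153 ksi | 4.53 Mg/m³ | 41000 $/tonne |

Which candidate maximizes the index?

After converting to SI:
  candidate R: σ_y = 343.4 MPa, ρ = 1850 kg/m³, cost = 406.0 $/kg
  candidate Z: σ_y = 72.10 MPa, ρ = 1102 kg/m³, cost = 3.640 $/kg
  candidate A: σ_y = 109.0 MPa, ρ = 1310 kg/m³, cost = 77.00 $/kg
  candidate D: σ_y = 534.0 MPa, ρ = 3163 kg/m³, cost = 56.50 $/kg
  candidate F: σ_y = 302.7 MPa, ρ = 7870 kg/m³, cost = 0.8160 $/kg
  candidate P: σ_y = 1055 MPa, ρ = 4530 kg/m³, cost = 41.00 $/kg
  candidate F: M = 47.1 kN·m per $
  candidate Z: M = 18.0 kN·m per $
  candidate P: M = 5.68 kN·m per $
  candidate D: M = 2.99 kN·m per $
  candidate A: M = 1.08 kN·m per $
  candidate R: M = 0.457 kN·m per $
Candidate F ranks first.

candidate F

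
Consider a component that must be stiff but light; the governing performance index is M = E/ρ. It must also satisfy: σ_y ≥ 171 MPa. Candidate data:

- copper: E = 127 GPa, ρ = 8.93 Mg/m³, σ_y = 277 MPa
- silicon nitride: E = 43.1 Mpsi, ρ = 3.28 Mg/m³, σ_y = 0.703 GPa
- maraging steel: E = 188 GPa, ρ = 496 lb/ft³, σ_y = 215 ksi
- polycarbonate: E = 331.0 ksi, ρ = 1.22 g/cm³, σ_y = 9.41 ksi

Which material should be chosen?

silicon nitride

Screen on constraints: σ_y ≥ 171 MPa. Survivors: copper, silicon nitride, maraging steel.
Convert each candidate to consistent units, then evaluate M:
  copper: E = 127.0 GPa, ρ = 8930 kg/m³
  silicon nitride: E = 297.2 GPa, ρ = 3280 kg/m³
  maraging steel: E = 188.0 GPa, ρ = 7945 kg/m³
  silicon nitride: M = 90.6 MN·m/kg
  maraging steel: M = 23.7 MN·m/kg
  copper: M = 14.2 MN·m/kg
Silicon nitride ranks first.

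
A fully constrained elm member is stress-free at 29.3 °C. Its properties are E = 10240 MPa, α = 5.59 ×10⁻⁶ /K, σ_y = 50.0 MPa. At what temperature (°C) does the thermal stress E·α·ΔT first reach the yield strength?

903 °C

E = 10240 MPa = 10.24 GPa.
E·α·ΔT = 50.00 MPa ⇒ ΔT = 50.00 / (10.24×10³ × 5.59×10⁻⁶) = 873.5 K.
T = 29.3 + 873.5 = 902.8 °C.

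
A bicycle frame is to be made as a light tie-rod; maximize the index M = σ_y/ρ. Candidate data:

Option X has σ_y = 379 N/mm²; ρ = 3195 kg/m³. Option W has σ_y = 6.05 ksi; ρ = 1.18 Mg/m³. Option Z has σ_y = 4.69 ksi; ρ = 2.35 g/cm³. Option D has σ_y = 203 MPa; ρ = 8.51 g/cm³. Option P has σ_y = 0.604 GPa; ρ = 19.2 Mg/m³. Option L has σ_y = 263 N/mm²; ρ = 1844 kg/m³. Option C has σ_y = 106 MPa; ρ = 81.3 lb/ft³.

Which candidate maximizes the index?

option L

After converting to SI:
  option X: σ_y = 379.0 MPa, ρ = 3195 kg/m³
  option W: σ_y = 41.71 MPa, ρ = 1180 kg/m³
  option Z: σ_y = 32.34 MPa, ρ = 2350 kg/m³
  option D: σ_y = 203.0 MPa, ρ = 8510 kg/m³
  option P: σ_y = 604.0 MPa, ρ = 19200 kg/m³
  option L: σ_y = 263.0 MPa, ρ = 1844 kg/m³
  option C: σ_y = 106.0 MPa, ρ = 1302 kg/m³
  option L: M = 143 kN·m/kg
  option X: M = 119 kN·m/kg
  option C: M = 81.4 kN·m/kg
  option W: M = 35.4 kN·m/kg
  option P: M = 31.5 kN·m/kg
  option D: M = 23.9 kN·m/kg
  option Z: M = 13.8 kN·m/kg
Option L has the largest M.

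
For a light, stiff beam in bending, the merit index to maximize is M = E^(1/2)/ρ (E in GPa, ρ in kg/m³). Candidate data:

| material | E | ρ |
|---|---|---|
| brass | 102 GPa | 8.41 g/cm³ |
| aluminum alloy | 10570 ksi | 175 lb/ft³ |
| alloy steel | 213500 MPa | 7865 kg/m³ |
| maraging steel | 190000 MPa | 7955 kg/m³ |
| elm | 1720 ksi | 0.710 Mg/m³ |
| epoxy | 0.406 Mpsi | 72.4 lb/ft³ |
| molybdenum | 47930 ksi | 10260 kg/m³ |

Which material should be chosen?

elm

Normalizing units and computing the index:
  brass: E = 102.0 GPa, ρ = 8410 kg/m³
  aluminum alloy: E = 72.88 GPa, ρ = 2803 kg/m³
  alloy steel: E = 213.5 GPa, ρ = 7865 kg/m³
  maraging steel: E = 190.0 GPa, ρ = 7955 kg/m³
  elm: E = 11.86 GPa, ρ = 710.0 kg/m³
  epoxy: E = 2.799 GPa, ρ = 1160 kg/m³
  molybdenum: E = 330.5 GPa, ρ = 10260 kg/m³
  elm: M = 4.85×10⁻³
  aluminum alloy: M = 3.05×10⁻³
  alloy steel: M = 1.86×10⁻³
  molybdenum: M = 1.77×10⁻³
  maraging steel: M = 1.73×10⁻³
  epoxy: M = 1.44×10⁻³
  brass: M = 1.20×10⁻³
Highest index: elm.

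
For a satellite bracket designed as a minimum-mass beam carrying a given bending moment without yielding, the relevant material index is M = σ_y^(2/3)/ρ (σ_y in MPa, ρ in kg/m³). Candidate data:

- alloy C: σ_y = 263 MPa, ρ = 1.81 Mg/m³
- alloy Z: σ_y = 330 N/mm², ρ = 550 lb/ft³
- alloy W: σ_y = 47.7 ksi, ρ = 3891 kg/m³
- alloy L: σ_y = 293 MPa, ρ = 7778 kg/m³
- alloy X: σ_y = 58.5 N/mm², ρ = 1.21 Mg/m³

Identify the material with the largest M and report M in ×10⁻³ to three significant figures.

alloy C, M = 22.7×10⁻³

Normalizing units and computing the index:
  alloy C: σ_y = 263.0 MPa, ρ = 1810 kg/m³
  alloy Z: σ_y = 330.0 MPa, ρ = 8810 kg/m³
  alloy W: σ_y = 328.9 MPa, ρ = 3891 kg/m³
  alloy L: σ_y = 293.0 MPa, ρ = 7778 kg/m³
  alloy X: σ_y = 58.50 MPa, ρ = 1210 kg/m³
  alloy C: M = 22.7×10⁻³
  alloy X: M = 12.5×10⁻³
  alloy W: M = 12.2×10⁻³
  alloy L: M = 5.67×10⁻³
  alloy Z: M = 5.42×10⁻³
Alloy C has the largest M.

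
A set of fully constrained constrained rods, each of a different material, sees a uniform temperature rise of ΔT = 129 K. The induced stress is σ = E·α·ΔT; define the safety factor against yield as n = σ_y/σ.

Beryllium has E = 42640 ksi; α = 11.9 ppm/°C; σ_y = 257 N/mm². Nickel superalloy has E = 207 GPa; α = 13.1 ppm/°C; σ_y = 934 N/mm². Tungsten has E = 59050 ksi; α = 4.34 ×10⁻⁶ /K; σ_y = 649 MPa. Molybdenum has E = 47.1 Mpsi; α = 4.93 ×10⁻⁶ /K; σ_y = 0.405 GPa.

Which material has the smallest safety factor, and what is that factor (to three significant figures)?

beryllium, n = 0.569

Per material, after unit conversion:
  beryllium: E = 294.0, α = 11.9, σ_y = 257.0 → σ = 451 MPa, n = 0.569
  nickel superalloy: E = 207.0, α = 13.1, σ_y = 934.0 → σ = 350 MPa, n = 2.67
  tungsten: E = 407.1, α = 4.34, σ_y = 649.0 → σ = 228 MPa, n = 2.85
  molybdenum: E = 324.7, α = 4.93, σ_y = 405.0 → σ = 207 MPa, n = 1.96
Smallest n: beryllium with n = 0.569.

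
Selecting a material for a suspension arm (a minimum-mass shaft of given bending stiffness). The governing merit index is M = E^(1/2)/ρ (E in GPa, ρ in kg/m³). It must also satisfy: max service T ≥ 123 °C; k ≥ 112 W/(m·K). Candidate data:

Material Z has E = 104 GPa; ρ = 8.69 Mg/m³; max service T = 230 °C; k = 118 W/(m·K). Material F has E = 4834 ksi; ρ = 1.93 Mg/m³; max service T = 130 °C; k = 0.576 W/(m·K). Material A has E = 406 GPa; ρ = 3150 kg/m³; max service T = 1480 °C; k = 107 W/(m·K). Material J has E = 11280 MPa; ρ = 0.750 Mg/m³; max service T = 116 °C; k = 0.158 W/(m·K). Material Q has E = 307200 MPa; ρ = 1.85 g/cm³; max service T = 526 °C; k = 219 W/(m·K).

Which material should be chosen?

Screen on constraints: max service T ≥ 123 °C; k ≥ 112 W/(m·K). Survivors: material Z, material Q.
In SI units:
  material Z: E = 104.0 GPa, ρ = 8690 kg/m³
  material Q: E = 307.2 GPa, ρ = 1850 kg/m³
  material Q: M = 9.47×10⁻³
  material Z: M = 1.17×10⁻³
The maximum is for material Q.

material Q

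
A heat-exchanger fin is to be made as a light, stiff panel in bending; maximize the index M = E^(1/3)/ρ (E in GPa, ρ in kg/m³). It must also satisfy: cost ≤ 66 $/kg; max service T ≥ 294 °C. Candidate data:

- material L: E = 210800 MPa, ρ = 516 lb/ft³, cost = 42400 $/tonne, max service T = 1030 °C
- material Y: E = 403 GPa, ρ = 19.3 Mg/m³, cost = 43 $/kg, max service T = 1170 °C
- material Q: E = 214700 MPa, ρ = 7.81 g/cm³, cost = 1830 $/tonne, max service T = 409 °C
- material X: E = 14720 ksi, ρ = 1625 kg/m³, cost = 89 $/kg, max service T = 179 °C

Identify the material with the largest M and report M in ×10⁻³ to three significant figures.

material Q, M = 0.767×10⁻³

Screen on constraints: cost ≤ 66 $/kg; max service T ≥ 294 °C. Survivors: material L, material Y, material Q.
Normalizing units and computing the index:
  material L: E = 210.8 GPa, ρ = 8266 kg/m³
  material Y: E = 403.0 GPa, ρ = 19300 kg/m³
  material Q: E = 214.7 GPa, ρ = 7810 kg/m³
  material Q: M = 0.767×10⁻³
  material L: M = 0.720×10⁻³
  material Y: M = 0.383×10⁻³
The maximum is for material Q.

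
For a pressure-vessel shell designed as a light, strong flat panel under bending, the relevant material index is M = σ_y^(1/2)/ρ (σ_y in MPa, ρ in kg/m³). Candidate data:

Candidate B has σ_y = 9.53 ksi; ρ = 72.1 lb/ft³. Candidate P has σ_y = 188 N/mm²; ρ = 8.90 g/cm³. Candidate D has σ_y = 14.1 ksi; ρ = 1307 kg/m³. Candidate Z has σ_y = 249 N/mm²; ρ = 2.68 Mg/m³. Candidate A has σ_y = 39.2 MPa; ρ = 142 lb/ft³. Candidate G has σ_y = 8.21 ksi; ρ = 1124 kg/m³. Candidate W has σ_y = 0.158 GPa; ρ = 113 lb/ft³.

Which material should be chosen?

In SI units:
  candidate B: σ_y = 65.71 MPa, ρ = 1155 kg/m³
  candidate P: σ_y = 188.0 MPa, ρ = 8900 kg/m³
  candidate D: σ_y = 97.22 MPa, ρ = 1307 kg/m³
  candidate Z: σ_y = 249.0 MPa, ρ = 2680 kg/m³
  candidate A: σ_y = 39.20 MPa, ρ = 2275 kg/m³
  candidate G: σ_y = 56.61 MPa, ρ = 1124 kg/m³
  candidate W: σ_y = 158.0 MPa, ρ = 1810 kg/m³
  candidate D: M = 7.54×10⁻³
  candidate B: M = 7.02×10⁻³
  candidate W: M = 6.94×10⁻³
  candidate G: M = 6.69×10⁻³
  candidate Z: M = 5.89×10⁻³
  candidate A: M = 2.75×10⁻³
  candidate P: M = 1.54×10⁻³
Highest index: candidate D.

candidate D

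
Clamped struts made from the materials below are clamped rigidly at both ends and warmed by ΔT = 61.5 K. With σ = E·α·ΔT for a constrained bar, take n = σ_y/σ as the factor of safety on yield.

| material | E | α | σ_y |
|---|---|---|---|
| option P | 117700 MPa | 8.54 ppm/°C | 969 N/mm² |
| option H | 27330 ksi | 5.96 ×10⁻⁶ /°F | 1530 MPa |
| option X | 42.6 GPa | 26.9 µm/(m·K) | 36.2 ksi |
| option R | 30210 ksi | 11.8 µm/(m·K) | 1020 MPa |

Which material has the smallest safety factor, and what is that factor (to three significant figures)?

option X, n = 3.54

With everything in SI (GPa, ×10⁻⁶/K, MPa):
  option P: E = 117.7, α = 8.54, σ_y = 969.0 → σ = 61.8 MPa, n = 15.7
  option H: E = 188.4, α = 10.7, σ_y = 1530 → σ = 124 MPa, n = 12.3
  option X: E = 42.60, α = 26.9, σ_y = 249.6 → σ = 70.5 MPa, n = 3.54
  option R: E = 208.3, α = 11.8, σ_y = 1020 → σ = 151 MPa, n = 6.75
Smallest n: option X with n = 3.54.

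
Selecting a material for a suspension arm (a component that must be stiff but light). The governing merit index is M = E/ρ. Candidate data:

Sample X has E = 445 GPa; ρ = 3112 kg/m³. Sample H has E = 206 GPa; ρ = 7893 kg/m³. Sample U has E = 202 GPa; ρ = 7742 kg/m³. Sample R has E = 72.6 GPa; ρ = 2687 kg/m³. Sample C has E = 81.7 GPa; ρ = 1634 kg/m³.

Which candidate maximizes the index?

Evaluate M for each candidate:
  sample X: M = 143 MN·m/kg
  sample C: M = 50.0 MN·m/kg
  sample R: M = 27.0 MN·m/kg
  sample H: M = 26.1 MN·m/kg
  sample U: M = 26.1 MN·m/kg
The maximum is for sample X.

sample X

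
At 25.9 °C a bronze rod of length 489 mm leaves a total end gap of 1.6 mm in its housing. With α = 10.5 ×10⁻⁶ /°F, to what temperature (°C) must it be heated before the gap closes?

199 °C

α = 10.5×10⁻⁶/°F × 9/5 = 18.9×10⁻⁶/K.
α·L₀·ΔT = 1.6 mm ⇒ ΔT = 1.6 / (18.9×10⁻⁶ × 489.0) = 173.1 K.
T = 25.9 + 173.1 = 199.0 °C.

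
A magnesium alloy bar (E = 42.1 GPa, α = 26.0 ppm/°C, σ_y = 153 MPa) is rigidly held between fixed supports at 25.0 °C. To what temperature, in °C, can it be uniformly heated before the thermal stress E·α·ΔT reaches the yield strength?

165 °C

E·α·ΔT = 153.0 MPa ⇒ ΔT = 153.0 / (42.10×10³ × 26.0×10⁻⁶) = 139.8 K.
T = 25.0 + 139.8 = 164.8 °C.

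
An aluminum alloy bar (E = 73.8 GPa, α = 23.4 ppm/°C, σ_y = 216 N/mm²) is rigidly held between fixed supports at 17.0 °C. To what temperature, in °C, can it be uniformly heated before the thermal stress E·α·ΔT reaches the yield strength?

142 °C

σ_y = 216 N/mm² = 216.0 MPa.
E·α·ΔT = 216.0 MPa ⇒ ΔT = 216.0 / (73.80×10³ × 23.4×10⁻⁶) = 125.1 K.
T = 17.0 + 125.1 = 142.1 °C.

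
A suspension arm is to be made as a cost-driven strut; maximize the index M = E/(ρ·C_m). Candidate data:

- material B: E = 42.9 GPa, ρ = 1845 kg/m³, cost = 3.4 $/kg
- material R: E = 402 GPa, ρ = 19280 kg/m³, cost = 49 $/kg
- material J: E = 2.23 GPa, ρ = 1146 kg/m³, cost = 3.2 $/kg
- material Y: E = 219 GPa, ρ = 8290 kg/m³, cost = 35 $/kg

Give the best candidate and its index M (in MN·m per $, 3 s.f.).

Per-candidate index values:
  material B: M = 6.84 MN·m per $
  material Y: M = 0.755 MN·m per $
  material J: M = 0.608 MN·m per $
  material R: M = 0.426 MN·m per $
Material B has the largest M.

material B, M = 6.84 MN·m per $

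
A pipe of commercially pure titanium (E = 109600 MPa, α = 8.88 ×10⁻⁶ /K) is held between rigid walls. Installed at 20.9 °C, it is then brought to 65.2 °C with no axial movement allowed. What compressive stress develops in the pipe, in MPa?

E = 109600 MPa = 109.6 GPa.
ΔT = 44.30 K. Constrained thermal stress σ = E·α·ΔT = 109.6×10³ MPa × 8.88×10⁻⁶ × 44.30 = 43.1 MPa (compressive).

43.1 MPa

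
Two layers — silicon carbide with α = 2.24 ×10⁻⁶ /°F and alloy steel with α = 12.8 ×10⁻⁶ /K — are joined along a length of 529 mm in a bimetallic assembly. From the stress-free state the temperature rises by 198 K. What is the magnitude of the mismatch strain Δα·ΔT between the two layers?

silicon carbide: α = 2.24×10⁻⁶/°F × 9/5 = 4.03×10⁻⁶/K.
Δα = |4.03 − 12.8|×10⁻⁶/K = 8.77×10⁻⁶/K.
Mismatch strain = Δα·ΔT = 8.77×10⁻⁶ × 198.0 = 1.74×10⁻³.

1.74×10⁻³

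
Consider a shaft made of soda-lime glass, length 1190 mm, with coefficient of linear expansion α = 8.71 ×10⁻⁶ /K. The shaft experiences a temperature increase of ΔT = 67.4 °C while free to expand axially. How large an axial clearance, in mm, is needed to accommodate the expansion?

ΔL = α·L₀·ΔT = 8.71×10⁻⁶ × 1190 mm × 67.40 K = 0.699 mm.

0.699 mm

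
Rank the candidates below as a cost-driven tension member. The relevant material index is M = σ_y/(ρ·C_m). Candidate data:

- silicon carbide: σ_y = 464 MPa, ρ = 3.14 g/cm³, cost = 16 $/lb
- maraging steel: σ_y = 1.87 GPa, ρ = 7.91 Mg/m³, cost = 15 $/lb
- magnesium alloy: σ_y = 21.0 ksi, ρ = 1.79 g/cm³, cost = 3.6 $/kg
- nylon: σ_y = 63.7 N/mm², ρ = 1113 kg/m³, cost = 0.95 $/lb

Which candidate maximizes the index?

nylon

After converting to SI:
  silicon carbide: σ_y = 464.0 MPa, ρ = 3140 kg/m³, cost = 35.27 $/kg
  maraging steel: σ_y = 1870 MPa, ρ = 7910 kg/m³, cost = 33.07 $/kg
  magnesium alloy: σ_y = 144.8 MPa, ρ = 1790 kg/m³, cost = 3.600 $/kg
  nylon: σ_y = 63.70 MPa, ρ = 1113 kg/m³, cost = 2.094 $/kg
  nylon: M = 27.3 kN·m per $
  magnesium alloy: M = 22.5 kN·m per $
  maraging steel: M = 7.15 kN·m per $
  silicon carbide: M = 4.19 kN·m per $
The maximum is for nylon.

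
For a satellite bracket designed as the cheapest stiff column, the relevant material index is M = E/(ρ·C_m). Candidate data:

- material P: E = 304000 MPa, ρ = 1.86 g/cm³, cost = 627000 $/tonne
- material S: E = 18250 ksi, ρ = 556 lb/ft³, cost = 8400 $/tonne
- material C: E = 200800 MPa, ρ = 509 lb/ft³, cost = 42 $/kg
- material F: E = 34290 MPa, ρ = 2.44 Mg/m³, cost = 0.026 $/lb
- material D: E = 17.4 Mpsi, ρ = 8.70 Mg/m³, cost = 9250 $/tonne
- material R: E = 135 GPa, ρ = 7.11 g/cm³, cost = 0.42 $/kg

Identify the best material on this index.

material F

Convert each candidate to consistent units, then evaluate M:
  material P: E = 304.0 GPa, ρ = 1860 kg/m³, cost = 627.0 $/kg
  material S: E = 125.8 GPa, ρ = 8906 kg/m³, cost = 8.400 $/kg
  material C: E = 200.8 GPa, ρ = 8153 kg/m³, cost = 42.00 $/kg
  material F: E = 34.29 GPa, ρ = 2440 kg/m³, cost = 0.05732 $/kg
  material D: E = 120.0 GPa, ρ = 8700 kg/m³, cost = 9.250 $/kg
  material R: E = 135.0 GPa, ρ = 7110 kg/m³, cost = 0.4200 $/kg
  material F: M = 245 MN·m per $
  material R: M = 45.2 MN·m per $
  material S: M = 1.68 MN·m per $
  material D: M = 1.49 MN·m per $
  material C: M = 0.586 MN·m per $
  material P: M = 0.261 MN·m per $
Material F has the largest M.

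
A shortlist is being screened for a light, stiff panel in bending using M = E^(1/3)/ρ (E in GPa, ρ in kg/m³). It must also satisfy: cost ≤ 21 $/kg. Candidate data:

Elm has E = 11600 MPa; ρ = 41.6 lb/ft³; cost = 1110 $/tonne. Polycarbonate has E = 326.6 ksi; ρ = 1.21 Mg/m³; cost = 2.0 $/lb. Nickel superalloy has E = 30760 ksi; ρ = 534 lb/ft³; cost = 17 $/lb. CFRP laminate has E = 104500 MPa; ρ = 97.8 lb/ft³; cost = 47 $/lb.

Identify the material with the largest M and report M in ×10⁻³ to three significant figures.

Screen on constraints: cost ≤ 21 $/kg. Survivors: elm, polycarbonate.
In SI units:
  elm: E = 11.60 GPa, ρ = 666.4 kg/m³
  polycarbonate: E = 2.252 GPa, ρ = 1210 kg/m³
  elm: M = 3.40×10⁻³
  polycarbonate: M = 1.08×10⁻³
Highest index: elm.

elm, M = 3.40×10⁻³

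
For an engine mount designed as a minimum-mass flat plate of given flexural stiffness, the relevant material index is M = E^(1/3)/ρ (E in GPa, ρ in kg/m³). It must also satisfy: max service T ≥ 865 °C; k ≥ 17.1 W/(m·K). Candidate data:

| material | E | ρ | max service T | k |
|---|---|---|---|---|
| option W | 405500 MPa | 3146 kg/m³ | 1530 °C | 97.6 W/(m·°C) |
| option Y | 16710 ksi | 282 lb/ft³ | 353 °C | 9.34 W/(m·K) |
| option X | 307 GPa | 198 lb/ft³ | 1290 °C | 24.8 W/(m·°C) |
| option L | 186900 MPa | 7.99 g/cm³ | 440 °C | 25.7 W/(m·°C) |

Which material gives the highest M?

Screen on constraints: max service T ≥ 865 °C; k ≥ 17.1 W/(m·K). Survivors: option W, option X.
Normalizing units and computing the index:
  option W: E = 405.5 GPa, ρ = 3146 kg/m³
  option X: E = 307.0 GPa, ρ = 3172 kg/m³
  option W: M = 2.35×10⁻³
  option X: M = 2.13×10⁻³
Option W has the largest M.

option W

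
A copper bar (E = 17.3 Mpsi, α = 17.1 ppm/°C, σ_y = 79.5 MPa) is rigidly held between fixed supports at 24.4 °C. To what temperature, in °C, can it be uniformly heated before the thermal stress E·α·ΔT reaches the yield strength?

E = 17.3 Mpsi = 119.3 GPa.
E·α·ΔT = 79.50 MPa ⇒ ΔT = 79.50 / (119.3×10³ × 17.1×10⁻⁶) = 38.98 K.
T = 24.4 + 38.98 = 63.38 °C.

63.4 °C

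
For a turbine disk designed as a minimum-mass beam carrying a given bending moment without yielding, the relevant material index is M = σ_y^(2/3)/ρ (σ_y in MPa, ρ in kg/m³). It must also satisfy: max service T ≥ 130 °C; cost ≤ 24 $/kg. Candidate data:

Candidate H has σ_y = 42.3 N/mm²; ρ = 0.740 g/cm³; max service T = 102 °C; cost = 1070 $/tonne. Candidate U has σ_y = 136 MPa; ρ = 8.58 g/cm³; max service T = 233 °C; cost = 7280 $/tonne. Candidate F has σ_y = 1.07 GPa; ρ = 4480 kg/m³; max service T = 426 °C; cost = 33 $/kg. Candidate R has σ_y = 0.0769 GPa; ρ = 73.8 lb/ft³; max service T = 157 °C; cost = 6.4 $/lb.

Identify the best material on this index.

candidate R

Screen on constraints: max service T ≥ 130 °C; cost ≤ 24 $/kg. Survivors: candidate U, candidate R.
In SI units:
  candidate U: σ_y = 136.0 MPa, ρ = 8580 kg/m³
  candidate R: σ_y = 76.90 MPa, ρ = 1182 kg/m³
  candidate R: M = 15.3×10⁻³
  candidate U: M = 3.08×10⁻³
Candidate R ranks first.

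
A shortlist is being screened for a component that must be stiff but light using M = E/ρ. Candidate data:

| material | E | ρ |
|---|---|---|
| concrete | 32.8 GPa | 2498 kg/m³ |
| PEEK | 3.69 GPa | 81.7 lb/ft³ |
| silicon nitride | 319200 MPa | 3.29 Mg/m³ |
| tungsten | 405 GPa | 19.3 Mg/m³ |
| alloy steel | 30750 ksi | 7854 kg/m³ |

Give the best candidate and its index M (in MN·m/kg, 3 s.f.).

silicon nitride, M = 97.0 MN·m/kg

Convert each candidate to consistent units, then evaluate M:
  concrete: E = 32.80 GPa, ρ = 2498 kg/m³
  PEEK: E = 3.690 GPa, ρ = 1309 kg/m³
  silicon nitride: E = 319.2 GPa, ρ = 3290 kg/m³
  tungsten: E = 405.0 GPa, ρ = 19300 kg/m³
  alloy steel: E = 212.0 GPa, ρ = 7854 kg/m³
  silicon nitride: M = 97.0 MN·m/kg
  alloy steel: M = 27.0 MN·m/kg
  tungsten: M = 21.0 MN·m/kg
  concrete: M = 13.1 MN·m/kg
  PEEK: M = 2.82 MN·m/kg
Highest index: silicon nitride.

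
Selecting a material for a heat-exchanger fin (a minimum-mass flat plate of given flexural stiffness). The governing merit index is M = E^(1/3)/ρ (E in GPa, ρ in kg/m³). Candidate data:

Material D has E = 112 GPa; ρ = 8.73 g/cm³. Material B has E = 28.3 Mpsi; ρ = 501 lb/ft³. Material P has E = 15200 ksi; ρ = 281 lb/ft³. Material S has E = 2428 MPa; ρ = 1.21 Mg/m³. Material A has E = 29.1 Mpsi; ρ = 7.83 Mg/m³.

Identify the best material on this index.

After converting to SI:
  material D: E = 112.0 GPa, ρ = 8730 kg/m³
  material B: E = 195.1 GPa, ρ = 8025 kg/m³
  material P: E = 104.8 GPa, ρ = 4501 kg/m³
  material S: E = 2.428 GPa, ρ = 1210 kg/m³
  material A: E = 200.6 GPa, ρ = 7830 kg/m³
  material S: M = 1.11×10⁻³
  material P: M = 1.05×10⁻³
  material A: M = 0.748×10⁻³
  material B: M = 0.723×10⁻³
  material D: M = 0.552×10⁻³
Highest index: material S.

material S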